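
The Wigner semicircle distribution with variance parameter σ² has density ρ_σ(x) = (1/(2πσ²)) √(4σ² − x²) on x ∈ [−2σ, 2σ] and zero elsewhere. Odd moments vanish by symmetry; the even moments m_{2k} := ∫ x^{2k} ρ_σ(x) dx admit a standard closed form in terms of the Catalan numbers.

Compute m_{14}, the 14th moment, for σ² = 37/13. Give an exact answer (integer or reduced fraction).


By the scaled semicircle moment identity, m_{2k} = σ^{2k} · C_k with k = 7.
C_7 = (1/(k+1)) · C(2k, k) = (1/8) · C(14, 7) = (1/8) · 3432 = 429.
σ^{2k} = (σ²)^k = (37/13)^7 = 94931877133/62748517.

Therefore m_{14} = σ^{14} · C_7 = (94931877133/62748517) · 429 = 3132751945389/4826809.


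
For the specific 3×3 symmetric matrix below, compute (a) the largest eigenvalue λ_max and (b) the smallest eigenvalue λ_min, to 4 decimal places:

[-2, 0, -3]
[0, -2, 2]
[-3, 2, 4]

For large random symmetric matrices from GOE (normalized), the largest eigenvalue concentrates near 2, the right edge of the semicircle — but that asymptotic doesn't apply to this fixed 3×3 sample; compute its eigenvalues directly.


Since M is real symmetric, all three eigenvalues are real; they are the roots of det(λI − M) = λ³ − (tr M) λ² + s λ − det M, where s is the sum of the principal 2×2 minors.
tr M = -2 + (-2) + 4 = 0.
s = ((-2)·(-2) − 0²) + ((-2)·4 − (-3)²) + ((-2)·4 − 2²) = 4 + (-17) + (-12) = -25.
det M (expand along row 1) = (-2)·(-12) − 0·6 + (-3)·(-6) = 42.
Characteristic polynomial: λ³ − 25λ − 42 = 0.
Substitute λ = y + (tr M)/3 = y + 0.000000 to remove the quadratic term: y³ + p·y + q = 0 with p = s − (tr M)²/3 = -25.000000 and q = −2(tr M)³/27 + (tr M)·s/3 − det M = -42.000000.
Three real roots ⇒ use the trigonometric (Viète) form: r = 2√(−p/3) = 5.773503, φ = arccos(3q/(p·r)) = arccos(0.872954) = 0.509572 rad.
y_k = r·cos(φ/3 − 2πk/3) for k = 0, 1, 2 gives y = 5.690416, -2.000000, -3.690416.
λ_k = y_k + 0.000000 gives λ = 5.6904, -2.0000, -3.6904 (check: the sum is 0.0000 = tr M).

Hence λ_max = 5.6904 and λ_min = -3.6904.


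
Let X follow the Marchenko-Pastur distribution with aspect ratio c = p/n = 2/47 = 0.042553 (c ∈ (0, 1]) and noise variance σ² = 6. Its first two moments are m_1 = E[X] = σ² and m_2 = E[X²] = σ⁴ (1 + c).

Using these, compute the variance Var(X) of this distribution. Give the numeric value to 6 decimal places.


m_1 = E[X] = σ² = 6, so m_1² = 36.
m_2 = E[X²] = σ⁴ (1 + c) = 36 · (1 + 0.042553) = 36 · 1.042553 = 37.531915.
(Note m_2 − m_1² simplifies to c · σ⁴ = 0.042553 · 36.)

Var(X) = m_2 − m_1² = 37.531915 − 36 = 1.531915.


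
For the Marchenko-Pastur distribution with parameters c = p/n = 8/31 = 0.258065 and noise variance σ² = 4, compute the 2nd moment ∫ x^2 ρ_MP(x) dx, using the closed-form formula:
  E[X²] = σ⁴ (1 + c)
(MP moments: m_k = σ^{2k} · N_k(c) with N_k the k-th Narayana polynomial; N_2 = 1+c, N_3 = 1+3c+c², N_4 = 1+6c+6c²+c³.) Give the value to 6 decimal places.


E[X²] = σ⁴ (1 + c) (second MP moment). With σ² = 4 (so σ⁴ = 16) and c = 8/31 = 0.258065: E[X²] = 16 · (1 + 0.258065) = 16 · 1.258065.

So E[X^2] = 20.129032.


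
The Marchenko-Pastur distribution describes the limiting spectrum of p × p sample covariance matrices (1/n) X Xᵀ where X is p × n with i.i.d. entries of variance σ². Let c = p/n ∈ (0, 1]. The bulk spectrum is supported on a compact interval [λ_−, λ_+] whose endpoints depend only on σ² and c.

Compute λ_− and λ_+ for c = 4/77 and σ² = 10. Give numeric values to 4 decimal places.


c = 4/77 = 0.051948; √c = 0.227921.
λ_− = σ² (1 − √c)² = 10 · (1 − 0.227921)² = 10 · (0.772079)² = 5.961057.
λ_+ = σ² (1 + √c)² = 10 · (1 + 0.227921)² = 10 · (1.227921)² = 15.077904.

Rounded to 4 decimal places: λ_− ≈ 5.9611, λ_+ ≈ 15.0779.


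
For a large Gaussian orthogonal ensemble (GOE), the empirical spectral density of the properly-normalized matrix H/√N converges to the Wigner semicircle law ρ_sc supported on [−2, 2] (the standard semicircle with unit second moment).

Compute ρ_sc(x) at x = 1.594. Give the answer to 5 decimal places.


ρ_sc(x) = (1/(2π)) √(4 − x²). With x = 1.594:
  4 − x² = 4 − (1.594)² = 4 − 2.540836 = 1.459164.
  √(4 − x²) = 1.207959.
  1/(2π) = 0.159155.
  ρ_sc(1.594) = 0.159155 · 1.207959 = 0.192253.

Rounded to 5 decimal places: ρ_sc(1.594) ≈ 0.19225.


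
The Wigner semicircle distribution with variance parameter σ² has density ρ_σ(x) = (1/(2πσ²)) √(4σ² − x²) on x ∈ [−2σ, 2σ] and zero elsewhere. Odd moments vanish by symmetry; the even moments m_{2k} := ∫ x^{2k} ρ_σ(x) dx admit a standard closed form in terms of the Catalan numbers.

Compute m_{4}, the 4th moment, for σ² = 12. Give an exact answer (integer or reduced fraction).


By the scaled semicircle moment identity, m_{2k} = σ^{2k} · C_k with k = 2.
C_2 = (1/(k+1)) · C(2k, k) = (1/3) · C(4, 2) = (1/3) · 6 = 2.
σ^{2k} = (σ²)^k = (12)^2 = 144.

Therefore m_{4} = σ^{4} · C_2 = 144 · 2 = 288.


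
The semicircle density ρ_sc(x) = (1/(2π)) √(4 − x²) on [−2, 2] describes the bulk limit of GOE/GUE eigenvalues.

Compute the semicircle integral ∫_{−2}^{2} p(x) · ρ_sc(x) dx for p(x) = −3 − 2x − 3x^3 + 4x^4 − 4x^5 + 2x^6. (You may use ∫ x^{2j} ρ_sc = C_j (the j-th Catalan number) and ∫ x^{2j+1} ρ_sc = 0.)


Write p(x) = Σ a_i x^i, split into monomials and integrate each against ρ_sc separately.
Using ∫ x^{2j} ρ_sc = C_j = (1/(j+1)) C(2j, j) (Catalan numbers) and ∫ x^{2j+1} ρ_sc = 0 (odd monomials vanish by symmetry):
  i = 0 (even): a_0 · C_{0} = -3 · 1 = -3
  i = 1 (odd): ∫ x^1 ρ_sc = 0 (vanishes)
  i = 3 (odd): ∫ x^3 ρ_sc = 0 (vanishes)
  i = 4 (even): a_4 · C_{2} = 4 · 2 = 8
  i = 5 (odd): ∫ x^5 ρ_sc = 0 (vanishes)
  i = 6 (even): a_6 · C_{3} = 2 · 5 = 10

Summing the contributions: ∫_{−2}^{2} p(x) ρ_sc(x) dx = (-3) + 8 + 10 = 15.


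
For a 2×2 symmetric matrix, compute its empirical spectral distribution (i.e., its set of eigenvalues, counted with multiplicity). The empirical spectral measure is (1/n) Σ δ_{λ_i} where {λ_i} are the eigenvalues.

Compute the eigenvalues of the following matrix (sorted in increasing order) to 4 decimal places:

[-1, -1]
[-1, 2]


Since M is real symmetric, both eigenvalues are real; they are the roots of det(λI − M) = λ² − (tr M) λ + det M.
tr M = -1 + 2 = 1.
det M = (-1)·2 − (-1)² = -2 − 1 = -3.
Characteristic polynomial: λ² − λ − 3 = 0.
Discriminant Δ = (tr M)² − 4·det M = 1 − (-12) = 13; √Δ = 3.605551.
λ = (tr M ± √Δ)/2 = (1 ± 3.605551)/2, giving (tr M − √Δ)/2 = -1.3028 and (tr M + √Δ)/2 = 2.3028.

Eigenvalues sorted in increasing order: [-1.3028, 2.3028].


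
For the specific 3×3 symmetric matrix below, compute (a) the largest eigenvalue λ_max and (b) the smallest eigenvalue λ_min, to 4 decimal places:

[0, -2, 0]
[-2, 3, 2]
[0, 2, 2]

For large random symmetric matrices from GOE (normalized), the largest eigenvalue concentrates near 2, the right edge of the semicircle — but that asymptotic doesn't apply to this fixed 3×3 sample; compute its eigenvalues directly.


Since M is real symmetric, all three eigenvalues are real; they are the roots of det(λI − M) = λ³ − (tr M) λ² + s λ − det M, where s is the sum of the principal 2×2 minors.
tr M = 0 + 3 + 2 = 5.
s = (0·3 − (-2)²) + (0·2 − 0²) + (3·2 − 2²) = -4 + 0 + 2 = -2.
det M (expand along row 1) = 0·2 − (-2)·(-4) + 0·(-4) = -8.
Characteristic polynomial: λ³ − 5λ² − 2λ + 8 = 0.
Substitute λ = y + (tr M)/3 = y + 1.666667 to remove the quadratic term: y³ + p·y + q = 0 with p = s − (tr M)²/3 = -10.333333 and q = −2(tr M)³/27 + (tr M)·s/3 − det M = -4.592593.
Three real roots ⇒ use the trigonometric (Viète) form: r = 2√(−p/3) = 3.711843, φ = arccos(3q/(p·r)) = arccos(0.359211) = 1.203374 rad.
y_k = r·cos(φ/3 − 2πk/3) for k = 0, 1, 2 gives y = 3.417206, -0.453468, -2.963737.
λ_k = y_k + 1.666667 gives λ = 5.0839, 1.2132, -1.2971 (check: the sum is 5.0000 = tr M).

Hence λ_max = 5.0839 and λ_min = -1.2971.


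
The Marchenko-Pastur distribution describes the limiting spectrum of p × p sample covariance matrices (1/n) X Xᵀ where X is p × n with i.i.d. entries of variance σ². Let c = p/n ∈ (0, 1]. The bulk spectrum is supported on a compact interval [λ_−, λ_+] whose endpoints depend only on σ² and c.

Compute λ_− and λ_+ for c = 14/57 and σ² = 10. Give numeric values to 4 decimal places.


c = 14/57 = 0.245614; √c = 0.495595.
λ_− = σ² (1 − √c)² = 10 · (1 − 0.495595)² = 10 · (0.504405)² = 2.544248.
λ_+ = σ² (1 + √c)² = 10 · (1 + 0.495595)² = 10 · (1.495595)² = 22.368033.

Rounded to 4 decimal places: λ_− ≈ 2.5442, λ_+ ≈ 22.3680.


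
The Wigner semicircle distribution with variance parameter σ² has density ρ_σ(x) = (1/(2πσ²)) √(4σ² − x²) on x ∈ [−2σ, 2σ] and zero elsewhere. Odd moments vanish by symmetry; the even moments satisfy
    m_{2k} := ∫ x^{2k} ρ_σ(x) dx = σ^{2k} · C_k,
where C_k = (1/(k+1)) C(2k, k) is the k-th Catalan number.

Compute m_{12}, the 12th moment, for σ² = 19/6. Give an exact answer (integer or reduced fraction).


By the scaled semicircle moment identity, m_{2k} = σ^{2k} · C_k with k = 6.
C_6 = (1/(k+1)) · C(2k, k) = (1/7) · C(12, 6) = (1/7) · 924 = 132.
σ^{2k} = (σ²)^k = (19/6)^6 = 47045881/46656.

Therefore m_{12} = σ^{12} · C_6 = (47045881/46656) · 132 = 517504691/3888.


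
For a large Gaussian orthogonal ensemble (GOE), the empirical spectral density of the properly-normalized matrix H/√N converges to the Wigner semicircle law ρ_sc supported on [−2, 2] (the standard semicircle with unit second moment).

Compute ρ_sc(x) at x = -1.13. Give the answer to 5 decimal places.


ρ_sc(x) = (1/(2π)) √(4 − x²). With x = -1.13:
  4 − x² = 4 − (-1.13)² = 4 − 1.276900 = 2.723100.
  √(4 − x²) = 1.650182.
  1/(2π) = 0.159155.
  ρ_sc(-1.13) = 0.159155 · 1.650182 = 0.262635.

Rounded to 5 decimal places: ρ_sc(-1.13) ≈ 0.26263.


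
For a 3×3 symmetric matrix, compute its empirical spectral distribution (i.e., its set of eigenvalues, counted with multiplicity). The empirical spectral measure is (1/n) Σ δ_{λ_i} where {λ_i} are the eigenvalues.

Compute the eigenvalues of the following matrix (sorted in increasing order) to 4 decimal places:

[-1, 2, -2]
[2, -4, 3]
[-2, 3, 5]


Since M is real symmetric, all three eigenvalues are real; they are the roots of det(λI − M) = λ³ − (tr M) λ² + s λ − det M, where s is the sum of the principal 2×2 minors.
tr M = -1 + (-4) + 5 = 0.
s = ((-1)·(-4) − 2²) + ((-1)·5 − (-2)²) + ((-4)·5 − 3²) = 0 + (-9) + (-29) = -38.
det M (expand along row 1) = (-1)·(-29) − 2·16 + (-2)·(-2) = 1.
Characteristic polynomial: λ³ − 38λ − 1 = 0.
Substitute λ = y + (tr M)/3 = y + 0.000000 to remove the quadratic term: y³ + p·y + q = 0 with p = s − (tr M)²/3 = -38.000000 and q = −2(tr M)³/27 + (tr M)·s/3 − det M = -1.000000.
Three real roots ⇒ use the trigonometric (Viète) form: r = 2√(−p/3) = 7.118052, φ = arccos(3q/(p·r)) = arccos(0.011091) = 1.559705 rad.
y_k = r·cos(φ/3 − 2πk/3) for k = 0, 1, 2 gives y = 6.177530, -0.026316, -6.151214.
λ_k = y_k + 0.000000 gives λ = 6.1775, -0.0263, -6.1512 (check: the sum is 0.0000 = tr M).

Eigenvalues sorted in increasing order: [-6.1512, -0.0263, 6.1775].


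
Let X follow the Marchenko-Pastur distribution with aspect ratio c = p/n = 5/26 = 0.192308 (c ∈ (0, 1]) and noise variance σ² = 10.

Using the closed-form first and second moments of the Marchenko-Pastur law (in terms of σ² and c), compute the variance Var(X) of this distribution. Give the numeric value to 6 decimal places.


Recall the MP moments m_1 = E[X] = σ² and m_2 = E[X²] = σ⁴ (1 + c).
m_1 = E[X] = σ² = 10, so m_1² = 100.
m_2 = E[X²] = σ⁴ (1 + c) = 100 · (1 + 0.192308) = 100 · 1.192308 = 119.230769.
(Note m_2 − m_1² simplifies to c · σ⁴ = 0.192308 · 100.)

Var(X) = m_2 − m_1² = 119.230769 − 100 = 19.230769.


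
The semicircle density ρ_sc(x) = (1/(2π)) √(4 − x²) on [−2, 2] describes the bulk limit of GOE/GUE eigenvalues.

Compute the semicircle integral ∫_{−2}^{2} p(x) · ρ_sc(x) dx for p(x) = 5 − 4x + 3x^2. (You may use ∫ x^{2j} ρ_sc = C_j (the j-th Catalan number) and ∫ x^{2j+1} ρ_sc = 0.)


Write p(x) = Σ a_i x^i, split into monomials and integrate each against ρ_sc separately.
Using ∫ x^{2j} ρ_sc = C_j = (1/(j+1)) C(2j, j) (Catalan numbers) and ∫ x^{2j+1} ρ_sc = 0 (odd monomials vanish by symmetry):
  i = 0 (even): a_0 · C_{0} = 5 · 1 = 5
  i = 1 (odd): ∫ x^1 ρ_sc = 0 (vanishes)
  i = 2 (even): a_2 · C_{1} = 3 · 1 = 3

Summing the contributions: ∫_{−2}^{2} p(x) ρ_sc(x) dx = 5 + 3 = 8.


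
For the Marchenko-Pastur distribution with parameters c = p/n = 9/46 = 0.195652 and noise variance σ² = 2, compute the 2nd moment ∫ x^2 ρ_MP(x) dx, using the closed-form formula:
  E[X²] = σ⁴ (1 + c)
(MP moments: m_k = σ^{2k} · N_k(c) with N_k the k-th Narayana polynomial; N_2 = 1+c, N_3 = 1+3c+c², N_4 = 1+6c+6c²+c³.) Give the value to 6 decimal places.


E[X²] = σ⁴ (1 + c) (second MP moment). With σ² = 2 (so σ⁴ = 4) and c = 9/46 = 0.195652: E[X²] = 4 · (1 + 0.195652) = 4 · 1.195652.

So E[X^2] = 4.782609.


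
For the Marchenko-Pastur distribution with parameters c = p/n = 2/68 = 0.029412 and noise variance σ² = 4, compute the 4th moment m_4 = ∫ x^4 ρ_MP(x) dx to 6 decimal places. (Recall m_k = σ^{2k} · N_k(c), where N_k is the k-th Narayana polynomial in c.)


E[X⁴] = σ⁸ (1 + 6c + 6c² + c³) (fourth MP moment). With σ² = 4 (so σ⁸ = 256) and c = 2/68 = 0.029412: E[X⁴] = 256 · (1 + 6·0.029412 + 6·(0.029412)² + (0.029412)³) = 256 · 1.181686.

So E[X^4] = 302.511704.


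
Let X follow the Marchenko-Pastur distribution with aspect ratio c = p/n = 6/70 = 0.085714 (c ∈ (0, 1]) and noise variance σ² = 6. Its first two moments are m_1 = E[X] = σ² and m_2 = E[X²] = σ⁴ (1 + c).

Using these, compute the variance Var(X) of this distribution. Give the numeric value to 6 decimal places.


m_1 = E[X] = σ² = 6, so m_1² = 36.
m_2 = E[X²] = σ⁴ (1 + c) = 36 · (1 + 0.085714) = 36 · 1.085714 = 39.085714.
(Note m_2 − m_1² simplifies to c · σ⁴ = 0.085714 · 36.)

Var(X) = m_2 − m_1² = 39.085714 − 36 = 3.085714.


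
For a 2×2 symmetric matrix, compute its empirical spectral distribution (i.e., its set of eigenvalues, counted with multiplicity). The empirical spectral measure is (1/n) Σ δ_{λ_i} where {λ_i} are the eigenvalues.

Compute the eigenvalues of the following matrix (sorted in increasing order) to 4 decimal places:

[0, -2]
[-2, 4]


Since M is real symmetric, both eigenvalues are real; they are the roots of det(λI − M) = λ² − (tr M) λ + det M.
tr M = 0 + 4 = 4.
det M = 0·4 − (-2)² = 0 − 4 = -4.
Characteristic polynomial: λ² − 4λ − 4 = 0.
Discriminant Δ = (tr M)² − 4·det M = 16 − (-16) = 32; √Δ = 5.656854.
λ = (tr M ± √Δ)/2 = (4 ± 5.656854)/2, giving (tr M − √Δ)/2 = -0.8284 and (tr M + √Δ)/2 = 4.8284.

Eigenvalues sorted in increasing order: [-0.8284, 4.8284].


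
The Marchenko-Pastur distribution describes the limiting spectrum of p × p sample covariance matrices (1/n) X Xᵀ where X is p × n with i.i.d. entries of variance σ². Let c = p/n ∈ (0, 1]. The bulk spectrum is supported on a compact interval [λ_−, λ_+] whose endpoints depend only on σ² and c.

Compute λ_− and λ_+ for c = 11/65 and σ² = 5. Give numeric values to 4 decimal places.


c = 11/65 = 0.169231; √c = 0.411377.
λ_− = σ² (1 − √c)² = 5 · (1 − 0.411377)² = 5 · (0.588623)² = 1.732387.
λ_+ = σ² (1 + √c)² = 5 · (1 + 0.411377)² = 5 · (1.411377)² = 9.959921.

Rounded to 4 decimal places: λ_− ≈ 1.7324, λ_+ ≈ 9.9599.


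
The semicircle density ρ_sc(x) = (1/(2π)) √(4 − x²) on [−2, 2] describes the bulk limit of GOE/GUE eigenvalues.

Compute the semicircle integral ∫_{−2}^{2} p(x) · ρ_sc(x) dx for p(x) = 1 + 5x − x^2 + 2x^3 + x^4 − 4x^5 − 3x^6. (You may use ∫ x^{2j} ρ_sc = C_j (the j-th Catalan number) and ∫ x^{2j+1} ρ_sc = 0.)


Write p(x) = Σ a_i x^i, split into monomials and integrate each against ρ_sc separately.
Using ∫ x^{2j} ρ_sc = C_j = (1/(j+1)) C(2j, j) (Catalan numbers) and ∫ x^{2j+1} ρ_sc = 0 (odd monomials vanish by symmetry):
  i = 0 (even): a_0 · C_{0} = 1 · 1 = 1
  i = 1 (odd): ∫ x^1 ρ_sc = 0 (vanishes)
  i = 2 (even): a_2 · C_{1} = -1 · 1 = -1
  i = 3 (odd): ∫ x^3 ρ_sc = 0 (vanishes)
  i = 4 (even): a_4 · C_{2} = 1 · 2 = 2
  i = 5 (odd): ∫ x^5 ρ_sc = 0 (vanishes)
  i = 6 (even): a_6 · C_{3} = -3 · 5 = -15

Summing the contributions: ∫_{−2}^{2} p(x) ρ_sc(x) dx = 1 + (-1) + 2 + (-15) = -13.


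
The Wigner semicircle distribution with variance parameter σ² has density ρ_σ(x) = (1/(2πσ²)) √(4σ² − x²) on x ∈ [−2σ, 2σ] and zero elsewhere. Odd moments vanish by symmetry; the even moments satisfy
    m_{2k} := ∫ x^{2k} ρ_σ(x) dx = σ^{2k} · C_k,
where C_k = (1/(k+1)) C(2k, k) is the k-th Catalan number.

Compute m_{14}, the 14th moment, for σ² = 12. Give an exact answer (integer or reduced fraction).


By the scaled semicircle moment identity, m_{2k} = σ^{2k} · C_k with k = 7.
C_7 = (1/(k+1)) · C(2k, k) = (1/8) · C(14, 7) = (1/8) · 3432 = 429.
σ^{2k} = (σ²)^k = (12)^7 = 35831808.

Therefore m_{14} = σ^{14} · C_7 = 35831808 · 429 = 15371845632.


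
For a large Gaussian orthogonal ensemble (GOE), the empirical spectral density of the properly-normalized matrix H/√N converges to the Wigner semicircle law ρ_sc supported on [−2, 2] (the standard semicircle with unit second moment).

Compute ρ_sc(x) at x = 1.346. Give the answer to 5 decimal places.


ρ_sc(x) = (1/(2π)) √(4 − x²). With x = 1.346:
  4 − x² = 4 − (1.346)² = 4 − 1.811716 = 2.188284.
  √(4 − x²) = 1.479285.
  1/(2π) = 0.159155.
  ρ_sc(1.346) = 0.159155 · 1.479285 = 0.235436.

Rounded to 5 decimal places: ρ_sc(1.346) ≈ 0.23544.


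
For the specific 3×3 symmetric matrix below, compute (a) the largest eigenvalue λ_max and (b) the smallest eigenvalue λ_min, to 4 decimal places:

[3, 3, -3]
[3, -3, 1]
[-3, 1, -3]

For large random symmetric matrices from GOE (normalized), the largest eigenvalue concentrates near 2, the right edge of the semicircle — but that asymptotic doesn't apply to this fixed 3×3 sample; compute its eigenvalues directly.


Since M is real symmetric, all three eigenvalues are real; they are the roots of det(λI − M) = λ³ − (tr M) λ² + s λ − det M, where s is the sum of the principal 2×2 minors.
tr M = 3 + (-3) + (-3) = -3.
s = (3·(-3) − 3²) + (3·(-3) − (-3)²) + ((-3)·(-3) − 1²) = -18 + (-18) + 8 = -28.
det M (expand along row 1) = 3·8 − 3·(-6) + (-3)·(-6) = 60.
Characteristic polynomial: λ³ + 3λ² − 28λ − 60 = 0.
Substitute λ = y + (tr M)/3 = y − 1.000000 to remove the quadratic term: y³ + p·y + q = 0 with p = s − (tr M)²/3 = -31.000000 and q = −2(tr M)³/27 + (tr M)·s/3 − det M = -30.000000.
Three real roots ⇒ use the trigonometric (Viète) form: r = 2√(−p/3) = 6.429101, φ = arccos(3q/(p·r)) = arccos(0.451576) = 1.102266 rad.
y_k = r·cos(φ/3 − 2πk/3) for k = 0, 1, 2 gives y = 6.000000, -1.000000, -5.000000.
λ_k = y_k − 1.000000 gives λ = 5.0000, -2.0000, -6.0000 (check: the sum is -3.0000 = tr M).

Hence λ_max = 5.0000 and λ_min = -6.0000.


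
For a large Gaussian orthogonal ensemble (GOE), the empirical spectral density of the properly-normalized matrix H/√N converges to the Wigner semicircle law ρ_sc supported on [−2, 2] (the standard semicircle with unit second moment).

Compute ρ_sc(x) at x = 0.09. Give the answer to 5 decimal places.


ρ_sc(x) = (1/(2π)) √(4 − x²). With x = 0.09:
  4 − x² = 4 − (0.09)² = 4 − 0.008100 = 3.991900.
  √(4 − x²) = 1.997974.
  1/(2π) = 0.159155.
  ρ_sc(0.09) = 0.159155 · 1.997974 = 0.317987.

Rounded to 5 decimal places: ρ_sc(0.09) ≈ 0.31799.


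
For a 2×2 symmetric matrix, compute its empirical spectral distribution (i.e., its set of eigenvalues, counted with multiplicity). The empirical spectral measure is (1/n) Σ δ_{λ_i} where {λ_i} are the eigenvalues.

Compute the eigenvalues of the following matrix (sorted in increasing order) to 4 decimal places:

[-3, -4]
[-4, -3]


Since M is real symmetric, both eigenvalues are real; they are the roots of det(λI − M) = λ² − (tr M) λ + det M.
tr M = -3 + (-3) = -6.
det M = (-3)·(-3) − (-4)² = 9 − 16 = -7.
Characteristic polynomial: λ² + 6λ − 7 = 0.
Discriminant Δ = (tr M)² − 4·det M = 36 − (-28) = 64; √Δ = 8.000000.
λ = (tr M ± √Δ)/2 = (-6 ± 8.000000)/2, giving (tr M − √Δ)/2 = -7.0000 and (tr M + √Δ)/2 = 1.0000.

Eigenvalues sorted in increasing order: [-7.0000, 1.0000].


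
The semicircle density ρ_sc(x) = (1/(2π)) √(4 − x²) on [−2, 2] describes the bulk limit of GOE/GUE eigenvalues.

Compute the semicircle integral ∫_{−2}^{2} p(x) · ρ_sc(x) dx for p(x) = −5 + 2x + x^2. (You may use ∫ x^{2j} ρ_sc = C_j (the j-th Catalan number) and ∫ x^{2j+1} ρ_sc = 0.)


Write p(x) = Σ a_i x^i, split into monomials and integrate each against ρ_sc separately.
Using ∫ x^{2j} ρ_sc = C_j = (1/(j+1)) C(2j, j) (Catalan numbers) and ∫ x^{2j+1} ρ_sc = 0 (odd monomials vanish by symmetry):
  i = 0 (even): a_0 · C_{0} = -5 · 1 = -5
  i = 1 (odd): ∫ x^1 ρ_sc = 0 (vanishes)
  i = 2 (even): a_2 · C_{1} = 1 · 1 = 1

Summing the contributions: ∫_{−2}^{2} p(x) ρ_sc(x) dx = (-5) + 1 = -4.


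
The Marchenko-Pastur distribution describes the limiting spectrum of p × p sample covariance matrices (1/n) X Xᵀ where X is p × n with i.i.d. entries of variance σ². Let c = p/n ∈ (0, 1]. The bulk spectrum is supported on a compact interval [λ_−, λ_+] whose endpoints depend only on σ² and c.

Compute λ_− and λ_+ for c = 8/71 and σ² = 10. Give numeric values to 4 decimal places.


c = 8/71 = 0.112676; √c = 0.335673.
λ_− = σ² (1 − √c)² = 10 · (1 − 0.335673)² = 10 · (0.664327)² = 4.413310.
λ_+ = σ² (1 + √c)² = 10 · (1 + 0.335673)² = 10 · (1.335673)² = 17.840211.

Rounded to 4 decimal places: λ_− ≈ 4.4133, λ_+ ≈ 17.8402.


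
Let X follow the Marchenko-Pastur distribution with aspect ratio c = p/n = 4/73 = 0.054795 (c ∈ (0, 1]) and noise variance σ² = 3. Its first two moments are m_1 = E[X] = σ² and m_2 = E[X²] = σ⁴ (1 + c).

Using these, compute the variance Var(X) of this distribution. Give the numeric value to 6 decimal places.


m_1 = E[X] = σ² = 3, so m_1² = 9.
m_2 = E[X²] = σ⁴ (1 + c) = 9 · (1 + 0.054795) = 9 · 1.054795 = 9.493151.
(Note m_2 − m_1² simplifies to c · σ⁴ = 0.054795 · 9.)

Var(X) = m_2 − m_1² = 9.493151 − 9 = 0.493151.


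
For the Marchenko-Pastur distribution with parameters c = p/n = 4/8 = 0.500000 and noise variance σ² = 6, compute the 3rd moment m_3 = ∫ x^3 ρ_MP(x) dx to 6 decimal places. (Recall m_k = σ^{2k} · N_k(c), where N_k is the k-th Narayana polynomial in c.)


E[X³] = σ⁶ (1 + 3c + c²) (third MP moment). With σ² = 6 (so σ⁶ = 216) and c = 4/8 = 0.500000: E[X³] = 216 · (1 + 3·0.500000 + (0.500000)²) = 216 · 2.750000.

So E[X^3] = 594.000000.


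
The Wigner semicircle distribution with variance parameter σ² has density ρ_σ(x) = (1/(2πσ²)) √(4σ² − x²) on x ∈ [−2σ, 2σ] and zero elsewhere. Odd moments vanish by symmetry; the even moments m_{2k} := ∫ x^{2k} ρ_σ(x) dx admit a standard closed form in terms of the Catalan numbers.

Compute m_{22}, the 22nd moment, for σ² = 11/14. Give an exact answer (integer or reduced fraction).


By the scaled semicircle moment identity, m_{2k} = σ^{2k} · C_k with k = 11.
C_11 = (1/(k+1)) · C(2k, k) = (1/12) · C(22, 11) = (1/12) · 705432 = 58786.
σ^{2k} = (σ²)^k = (11/14)^11 = 285311670611/4049565169664.

Therefore m_{22} = σ^{22} · C_11 = (285311670611/4049565169664) · 58786 = 1198023704895589/289254654976.


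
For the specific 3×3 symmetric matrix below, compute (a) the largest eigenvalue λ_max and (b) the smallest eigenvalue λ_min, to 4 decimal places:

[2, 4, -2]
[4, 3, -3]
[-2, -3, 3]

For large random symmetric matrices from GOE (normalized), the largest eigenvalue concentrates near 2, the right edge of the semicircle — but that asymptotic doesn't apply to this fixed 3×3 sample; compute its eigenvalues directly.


Since M is real symmetric, all three eigenvalues are real; they are the roots of det(λI − M) = λ³ − (tr M) λ² + s λ − det M, where s is the sum of the principal 2×2 minors.
tr M = 2 + 3 + 3 = 8.
s = (2·3 − 4²) + (2·3 − (-2)²) + (3·3 − (-3)²) = -10 + 2 + 0 = -8.
det M (expand along row 1) = 2·0 − 4·6 + (-2)·(-6) = -12.
Characteristic polynomial: λ³ − 8λ² − 8λ + 12 = 0.
Substitute λ = y + (tr M)/3 = y + 2.666667 to remove the quadratic term: y³ + p·y + q = 0 with p = s − (tr M)²/3 = -29.333333 and q = −2(tr M)³/27 + (tr M)·s/3 − det M = -47.259259.
Three real roots ⇒ use the trigonometric (Viète) form: r = 2√(−p/3) = 6.253888, φ = arccos(3q/(p·r)) = arccos(0.772853) = 0.687472 rad.
y_k = r·cos(φ/3 − 2πk/3) for k = 0, 1, 2 gives y = 6.090399, -1.814911, -4.275488.
λ_k = y_k + 2.666667 gives λ = 8.7571, 0.8518, -1.6088 (check: the sum is 8.0000 = tr M).

Hence λ_max = 8.7571 and λ_min = -1.6088.


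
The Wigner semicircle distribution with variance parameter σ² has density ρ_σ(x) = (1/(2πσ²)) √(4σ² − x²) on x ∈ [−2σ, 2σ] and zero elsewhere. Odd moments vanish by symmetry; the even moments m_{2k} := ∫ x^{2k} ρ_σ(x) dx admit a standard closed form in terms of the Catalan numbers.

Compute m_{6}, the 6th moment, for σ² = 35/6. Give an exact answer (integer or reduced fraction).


By the scaled semicircle moment identity, m_{2k} = σ^{2k} · C_k with k = 3.
C_3 = (1/(k+1)) · C(2k, k) = (1/4) · C(6, 3) = (1/4) · 20 = 5.
σ^{2k} = (σ²)^k = (35/6)^3 = 42875/216.

Therefore m_{6} = σ^{6} · C_3 = (42875/216) · 5 = 214375/216.


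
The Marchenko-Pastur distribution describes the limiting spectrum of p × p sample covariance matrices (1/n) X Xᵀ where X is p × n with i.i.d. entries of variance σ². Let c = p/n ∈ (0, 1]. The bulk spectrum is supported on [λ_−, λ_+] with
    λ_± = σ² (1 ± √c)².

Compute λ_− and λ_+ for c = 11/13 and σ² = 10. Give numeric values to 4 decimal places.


c = 11/13 = 0.846154; √c = 0.919866.
λ_− = σ² (1 − √c)² = 10 · (1 − 0.919866)² = 10 · (0.080134)² = 0.064214.
λ_+ = σ² (1 + √c)² = 10 · (1 + 0.919866)² = 10 · (1.919866)² = 36.858863.

Rounded to 4 decimal places: λ_− ≈ 0.0642, λ_+ ≈ 36.8589.


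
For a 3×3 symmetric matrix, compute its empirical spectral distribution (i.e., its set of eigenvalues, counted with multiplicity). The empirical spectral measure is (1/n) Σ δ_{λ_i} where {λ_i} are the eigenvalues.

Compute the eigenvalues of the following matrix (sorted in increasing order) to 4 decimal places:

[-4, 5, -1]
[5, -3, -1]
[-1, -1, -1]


Since M is real symmetric, all three eigenvalues are real; they are the roots of det(λI − M) = λ³ − (tr M) λ² + s λ − det M, where s is the sum of the principal 2×2 minors.
tr M = -4 + (-3) + (-1) = -8.
s = ((-4)·(-3) − 5²) + ((-4)·(-1) − (-1)²) + ((-3)·(-1) − (-1)²) = -13 + 3 + 2 = -8.
det M (expand along row 1) = (-4)·2 − 5·(-6) + (-1)·(-8) = 30.
Characteristic polynomial: λ³ + 8λ² − 8λ − 30 = 0.
Substitute λ = y + (tr M)/3 = y − 2.666667 to remove the quadratic term: y³ + p·y + q = 0 with p = s − (tr M)²/3 = -29.333333 and q = −2(tr M)³/27 + (tr M)·s/3 − det M = 29.259259.
Three real roots ⇒ use the trigonometric (Viète) form: r = 2√(−p/3) = 6.253888, φ = arccos(3q/(p·r)) = arccos(-0.478490) = 2.069731 rad.
y_k = r·cos(φ/3 − 2πk/3) for k = 0, 1, 2 gives y = 4.823643, 1.035305, -5.858948.
λ_k = y_k − 2.666667 gives λ = 2.1570, -1.6314, -8.5256 (check: the sum is -8.0000 = tr M).

Eigenvalues sorted in increasing order: [-8.5256, -1.6314, 2.1570].


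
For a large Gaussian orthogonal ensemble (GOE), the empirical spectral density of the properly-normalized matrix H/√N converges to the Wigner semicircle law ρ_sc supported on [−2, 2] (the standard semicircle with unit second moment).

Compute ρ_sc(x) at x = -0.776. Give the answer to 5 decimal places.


ρ_sc(x) = (1/(2π)) √(4 − x²). With x = -0.776:
  4 − x² = 4 − (-0.776)² = 4 − 0.602176 = 3.397824.
  √(4 − x²) = 1.843319.
  1/(2π) = 0.159155.
  ρ_sc(-0.776) = 0.159155 · 1.843319 = 0.293373.

Rounded to 5 decimal places: ρ_sc(-0.776) ≈ 0.29337.


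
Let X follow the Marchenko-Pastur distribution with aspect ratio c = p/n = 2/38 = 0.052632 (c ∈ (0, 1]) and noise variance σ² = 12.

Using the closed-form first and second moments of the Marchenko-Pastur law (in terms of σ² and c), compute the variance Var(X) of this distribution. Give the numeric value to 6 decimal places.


Recall the MP moments m_1 = E[X] = σ² and m_2 = E[X²] = σ⁴ (1 + c).
m_1 = E[X] = σ² = 12, so m_1² = 144.
m_2 = E[X²] = σ⁴ (1 + c) = 144 · (1 + 0.052632) = 144 · 1.052632 = 151.578947.
(Note m_2 − m_1² simplifies to c · σ⁴ = 0.052632 · 144.)

Var(X) = m_2 − m_1² = 151.578947 − 144 = 7.578947.


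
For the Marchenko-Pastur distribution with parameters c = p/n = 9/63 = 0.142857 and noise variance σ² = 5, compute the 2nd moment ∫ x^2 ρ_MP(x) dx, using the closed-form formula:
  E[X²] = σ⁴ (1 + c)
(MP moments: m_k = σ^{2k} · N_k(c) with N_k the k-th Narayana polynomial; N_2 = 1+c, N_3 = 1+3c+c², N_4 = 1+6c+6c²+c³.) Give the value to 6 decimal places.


E[X²] = σ⁴ (1 + c) (second MP moment). With σ² = 5 (so σ⁴ = 25) and c = 9/63 = 0.142857: E[X²] = 25 · (1 + 0.142857) = 25 · 1.142857.

So E[X^2] = 28.571429.


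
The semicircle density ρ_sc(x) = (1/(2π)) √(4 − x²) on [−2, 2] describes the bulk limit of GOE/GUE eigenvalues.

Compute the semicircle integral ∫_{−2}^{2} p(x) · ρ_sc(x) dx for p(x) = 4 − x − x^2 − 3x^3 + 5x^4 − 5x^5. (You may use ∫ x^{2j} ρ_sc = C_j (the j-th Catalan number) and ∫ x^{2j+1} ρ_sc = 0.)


Write p(x) = Σ a_i x^i, split into monomials and integrate each against ρ_sc separately.
Using ∫ x^{2j} ρ_sc = C_j = (1/(j+1)) C(2j, j) (Catalan numbers) and ∫ x^{2j+1} ρ_sc = 0 (odd monomials vanish by symmetry):
  i = 0 (even): a_0 · C_{0} = 4 · 1 = 4
  i = 1 (odd): ∫ x^1 ρ_sc = 0 (vanishes)
  i = 2 (even): a_2 · C_{1} = -1 · 1 = -1
  i = 3 (odd): ∫ x^3 ρ_sc = 0 (vanishes)
  i = 4 (even): a_4 · C_{2} = 5 · 2 = 10
  i = 5 (odd): ∫ x^5 ρ_sc = 0 (vanishes)

Summing the contributions: ∫_{−2}^{2} p(x) ρ_sc(x) dx = 4 + (-1) + 10 = 13.


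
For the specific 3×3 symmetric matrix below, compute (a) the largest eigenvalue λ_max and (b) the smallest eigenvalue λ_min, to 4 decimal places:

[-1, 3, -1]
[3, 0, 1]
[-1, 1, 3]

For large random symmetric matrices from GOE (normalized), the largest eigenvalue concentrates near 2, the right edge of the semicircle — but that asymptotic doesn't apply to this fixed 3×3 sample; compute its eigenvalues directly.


Since M is real symmetric, all three eigenvalues are real; they are the roots of det(λI − M) = λ³ − (tr M) λ² + s λ − det M, where s is the sum of the principal 2×2 minors.
tr M = -1 + 0 + 3 = 2.
s = ((-1)·0 − 3²) + ((-1)·3 − (-1)²) + (0·3 − 1²) = -9 + (-4) + (-1) = -14.
det M (expand along row 1) = (-1)·(-1) − 3·10 + (-1)·3 = -32.
Characteristic polynomial: λ³ − 2λ² − 14λ + 32 = 0.
Substitute λ = y + (tr M)/3 = y + 0.666667 to remove the quadratic term: y³ + p·y + q = 0 with p = s − (tr M)²/3 = -15.333333 and q = −2(tr M)³/27 + (tr M)·s/3 − det M = 22.074074.
Three real roots ⇒ use the trigonometric (Viète) form: r = 2√(−p/3) = 4.521553, φ = arccos(3q/(p·r)) = arccos(-0.955167) = 2.841021 rad.
y_k = r·cos(φ/3 − 2πk/3) for k = 0, 1, 2 gives y = 2.641107, 1.857771, -4.498878.
λ_k = y_k + 0.666667 gives λ = 3.3078, 2.5244, -3.8322 (check: the sum is 2.0000 = tr M).

Hence λ_max = 3.3078 and λ_min = -3.8322.


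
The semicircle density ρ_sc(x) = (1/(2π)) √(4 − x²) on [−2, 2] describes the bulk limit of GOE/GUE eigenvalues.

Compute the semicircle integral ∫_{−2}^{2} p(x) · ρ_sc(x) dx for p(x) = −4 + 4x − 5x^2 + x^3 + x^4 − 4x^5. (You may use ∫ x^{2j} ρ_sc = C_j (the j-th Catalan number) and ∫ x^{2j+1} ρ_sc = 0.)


Write p(x) = Σ a_i x^i, split into monomials and integrate each against ρ_sc separately.
Using ∫ x^{2j} ρ_sc = C_j = (1/(j+1)) C(2j, j) (Catalan numbers) and ∫ x^{2j+1} ρ_sc = 0 (odd monomials vanish by symmetry):
  i = 0 (even): a_0 · C_{0} = -4 · 1 = -4
  i = 1 (odd): ∫ x^1 ρ_sc = 0 (vanishes)
  i = 2 (even): a_2 · C_{1} = -5 · 1 = -5
  i = 3 (odd): ∫ x^3 ρ_sc = 0 (vanishes)
  i = 4 (even): a_4 · C_{2} = 1 · 2 = 2
  i = 5 (odd): ∫ x^5 ρ_sc = 0 (vanishes)

Summing the contributions: ∫_{−2}^{2} p(x) ρ_sc(x) dx = (-4) + (-5) + 2 = -7.


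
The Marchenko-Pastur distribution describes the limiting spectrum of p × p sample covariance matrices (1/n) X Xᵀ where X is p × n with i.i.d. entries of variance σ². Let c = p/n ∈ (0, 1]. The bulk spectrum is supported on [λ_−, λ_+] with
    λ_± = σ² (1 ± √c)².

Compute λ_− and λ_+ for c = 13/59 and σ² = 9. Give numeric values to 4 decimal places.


c = 13/59 = 0.220339; √c = 0.469403.
λ_− = σ² (1 − √c)² = 9 · (1 − 0.469403)² = 9 · (0.530597)² = 2.533801.
λ_+ = σ² (1 + √c)² = 9 · (1 + 0.469403)² = 9 · (1.469403)² = 19.432301.

Rounded to 4 decimal places: λ_− ≈ 2.5338, λ_+ ≈ 19.4323.


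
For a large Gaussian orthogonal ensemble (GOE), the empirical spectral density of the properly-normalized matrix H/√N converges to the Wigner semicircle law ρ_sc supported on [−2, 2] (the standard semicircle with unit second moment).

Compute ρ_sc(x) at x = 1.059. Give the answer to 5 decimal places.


ρ_sc(x) = (1/(2π)) √(4 − x²). With x = 1.059:
  4 − x² = 4 − (1.059)² = 4 − 1.121481 = 2.878519.
  √(4 − x²) = 1.696620.
  1/(2π) = 0.159155.
  ρ_sc(1.059) = 0.159155 · 1.696620 = 0.270025.

Rounded to 5 decimal places: ρ_sc(1.059) ≈ 0.27003.


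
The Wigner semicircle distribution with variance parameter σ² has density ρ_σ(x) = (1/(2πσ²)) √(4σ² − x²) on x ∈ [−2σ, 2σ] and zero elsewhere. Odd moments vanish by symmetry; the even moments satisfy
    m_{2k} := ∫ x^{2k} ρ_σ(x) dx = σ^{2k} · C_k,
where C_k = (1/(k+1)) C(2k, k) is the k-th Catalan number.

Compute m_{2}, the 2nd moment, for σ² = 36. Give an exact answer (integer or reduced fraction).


By the scaled semicircle moment identity, m_{2k} = σ^{2k} · C_k with k = 1.
C_1 = (1/(k+1)) · C(2k, k) = (1/2) · C(2, 1) = (1/2) · 2 = 1.
σ^{2k} = (σ²)^k = (36)^1 = 36.

Therefore m_{2} = σ^{2} · C_1 = 36 · 1 = 36.


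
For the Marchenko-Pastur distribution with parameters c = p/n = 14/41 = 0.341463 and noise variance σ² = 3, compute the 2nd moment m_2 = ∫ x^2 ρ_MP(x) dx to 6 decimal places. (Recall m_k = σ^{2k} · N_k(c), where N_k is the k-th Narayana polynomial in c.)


E[X²] = σ⁴ (1 + c) (second MP moment). With σ² = 3 (so σ⁴ = 9) and c = 14/41 = 0.341463: E[X²] = 9 · (1 + 0.341463) = 9 · 1.341463.

So E[X^2] = 12.073171.


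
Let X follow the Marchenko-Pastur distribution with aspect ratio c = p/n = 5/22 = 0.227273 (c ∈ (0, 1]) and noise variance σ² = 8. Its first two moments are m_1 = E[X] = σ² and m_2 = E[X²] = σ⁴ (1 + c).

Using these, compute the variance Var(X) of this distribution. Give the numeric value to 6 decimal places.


m_1 = E[X] = σ² = 8, so m_1² = 64.
m_2 = E[X²] = σ⁴ (1 + c) = 64 · (1 + 0.227273) = 64 · 1.227273 = 78.545455.
(Note m_2 − m_1² simplifies to c · σ⁴ = 0.227273 · 64.)

Var(X) = m_2 − m_1² = 78.545455 − 64 = 14.545455.


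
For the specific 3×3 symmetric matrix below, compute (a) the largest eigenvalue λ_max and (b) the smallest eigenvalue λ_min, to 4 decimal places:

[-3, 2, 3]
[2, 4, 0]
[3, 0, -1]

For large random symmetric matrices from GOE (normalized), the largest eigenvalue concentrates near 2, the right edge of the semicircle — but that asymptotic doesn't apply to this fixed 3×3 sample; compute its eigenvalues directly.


Since M is real symmetric, all three eigenvalues are real; they are the roots of det(λI − M) = λ³ − (tr M) λ² + s λ − det M, where s is the sum of the principal 2×2 minors.
tr M = -3 + 4 + (-1) = 0.
s = ((-3)·4 − 2²) + ((-3)·(-1) − 3²) + (4·(-1) − 0²) = -16 + (-6) + (-4) = -26.
det M (expand along row 1) = (-3)·(-4) − 2·(-2) + 3·(-12) = -20.
Characteristic polynomial: λ³ − 26λ + 20 = 0.
Substitute λ = y + (tr M)/3 = y + 0.000000 to remove the quadratic term: y³ + p·y + q = 0 with p = s − (tr M)²/3 = -26.000000 and q = −2(tr M)³/27 + (tr M)·s/3 − det M = 20.000000.
Three real roots ⇒ use the trigonometric (Viète) form: r = 2√(−p/3) = 5.887841, φ = arccos(3q/(p·r)) = arccos(-0.391942) = 1.973538 rad.
y_k = r·cos(φ/3 − 2πk/3) for k = 0, 1, 2 gives y = 4.659113, 0.788054, -5.447167.
λ_k = y_k + 0.000000 gives λ = 4.6591, 0.7881, -5.4472 (check: the sum is 0.0000 = tr M).

Hence λ_max = 4.6591 and λ_min = -5.4472.


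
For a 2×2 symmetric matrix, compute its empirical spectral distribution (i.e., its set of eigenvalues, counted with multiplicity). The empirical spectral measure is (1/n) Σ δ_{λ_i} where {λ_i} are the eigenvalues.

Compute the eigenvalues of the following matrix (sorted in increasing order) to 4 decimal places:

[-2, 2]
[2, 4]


Since M is real symmetric, both eigenvalues are real; they are the roots of det(λI − M) = λ² − (tr M) λ + det M.
tr M = -2 + 4 = 2.
det M = (-2)·4 − 2² = -8 − 4 = -12.
Characteristic polynomial: λ² − 2λ − 12 = 0.
Discriminant Δ = (tr M)² − 4·det M = 4 − (-48) = 52; √Δ = 7.211103.
λ = (tr M ± √Δ)/2 = (2 ± 7.211103)/2, giving (tr M − √Δ)/2 = -2.6056 and (tr M + √Δ)/2 = 4.6056.

Eigenvalues sorted in increasing order: [-2.6056, 4.6056].


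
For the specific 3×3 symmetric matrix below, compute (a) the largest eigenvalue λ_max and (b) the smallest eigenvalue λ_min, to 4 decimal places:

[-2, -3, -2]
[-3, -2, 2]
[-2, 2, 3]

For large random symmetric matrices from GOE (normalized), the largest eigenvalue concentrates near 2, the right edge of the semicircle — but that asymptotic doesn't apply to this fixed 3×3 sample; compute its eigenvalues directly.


Since M is real symmetric, all three eigenvalues are real; they are the roots of det(λI − M) = λ³ − (tr M) λ² + s λ − det M, where s is the sum of the principal 2×2 minors.
tr M = -2 + (-2) + 3 = -1.
s = ((-2)·(-2) − (-3)²) + ((-2)·3 − (-2)²) + ((-2)·3 − 2²) = -5 + (-10) + (-10) = -25.
det M (expand along row 1) = (-2)·(-10) − (-3)·(-5) + (-2)·(-10) = 25.
Characteristic polynomial: λ³ + λ² − 25λ − 25 = 0.
Substitute λ = y + (tr M)/3 = y − 0.333333 to remove the quadratic term: y³ + p·y + q = 0 with p = s − (tr M)²/3 = -25.333333 and q = −2(tr M)³/27 + (tr M)·s/3 − det M = -16.592593.
Three real roots ⇒ use the trigonometric (Viète) form: r = 2√(−p/3) = 5.811865, φ = arccos(3q/(p·r)) = arccos(0.338086) = 1.225914 rad.
y_k = r·cos(φ/3 − 2πk/3) for k = 0, 1, 2 gives y = 5.333333, -0.666667, -4.666667.
λ_k = y_k − 0.333333 gives λ = 5.0000, -1.0000, -5.0000 (check: the sum is -1.0000 = tr M).

Hence λ_max = 5.0000 and λ_min = -5.0000.


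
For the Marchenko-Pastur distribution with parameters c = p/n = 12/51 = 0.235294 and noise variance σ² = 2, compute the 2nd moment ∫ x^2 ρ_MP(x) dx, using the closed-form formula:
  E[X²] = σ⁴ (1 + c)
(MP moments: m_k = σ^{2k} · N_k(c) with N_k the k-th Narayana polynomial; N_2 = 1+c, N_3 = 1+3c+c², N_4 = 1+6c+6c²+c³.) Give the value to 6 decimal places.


E[X²] = σ⁴ (1 + c) (second MP moment). With σ² = 2 (so σ⁴ = 4) and c = 12/51 = 0.235294: E[X²] = 4 · (1 + 0.235294) = 4 · 1.235294.

So E[X^2] = 4.941176.
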